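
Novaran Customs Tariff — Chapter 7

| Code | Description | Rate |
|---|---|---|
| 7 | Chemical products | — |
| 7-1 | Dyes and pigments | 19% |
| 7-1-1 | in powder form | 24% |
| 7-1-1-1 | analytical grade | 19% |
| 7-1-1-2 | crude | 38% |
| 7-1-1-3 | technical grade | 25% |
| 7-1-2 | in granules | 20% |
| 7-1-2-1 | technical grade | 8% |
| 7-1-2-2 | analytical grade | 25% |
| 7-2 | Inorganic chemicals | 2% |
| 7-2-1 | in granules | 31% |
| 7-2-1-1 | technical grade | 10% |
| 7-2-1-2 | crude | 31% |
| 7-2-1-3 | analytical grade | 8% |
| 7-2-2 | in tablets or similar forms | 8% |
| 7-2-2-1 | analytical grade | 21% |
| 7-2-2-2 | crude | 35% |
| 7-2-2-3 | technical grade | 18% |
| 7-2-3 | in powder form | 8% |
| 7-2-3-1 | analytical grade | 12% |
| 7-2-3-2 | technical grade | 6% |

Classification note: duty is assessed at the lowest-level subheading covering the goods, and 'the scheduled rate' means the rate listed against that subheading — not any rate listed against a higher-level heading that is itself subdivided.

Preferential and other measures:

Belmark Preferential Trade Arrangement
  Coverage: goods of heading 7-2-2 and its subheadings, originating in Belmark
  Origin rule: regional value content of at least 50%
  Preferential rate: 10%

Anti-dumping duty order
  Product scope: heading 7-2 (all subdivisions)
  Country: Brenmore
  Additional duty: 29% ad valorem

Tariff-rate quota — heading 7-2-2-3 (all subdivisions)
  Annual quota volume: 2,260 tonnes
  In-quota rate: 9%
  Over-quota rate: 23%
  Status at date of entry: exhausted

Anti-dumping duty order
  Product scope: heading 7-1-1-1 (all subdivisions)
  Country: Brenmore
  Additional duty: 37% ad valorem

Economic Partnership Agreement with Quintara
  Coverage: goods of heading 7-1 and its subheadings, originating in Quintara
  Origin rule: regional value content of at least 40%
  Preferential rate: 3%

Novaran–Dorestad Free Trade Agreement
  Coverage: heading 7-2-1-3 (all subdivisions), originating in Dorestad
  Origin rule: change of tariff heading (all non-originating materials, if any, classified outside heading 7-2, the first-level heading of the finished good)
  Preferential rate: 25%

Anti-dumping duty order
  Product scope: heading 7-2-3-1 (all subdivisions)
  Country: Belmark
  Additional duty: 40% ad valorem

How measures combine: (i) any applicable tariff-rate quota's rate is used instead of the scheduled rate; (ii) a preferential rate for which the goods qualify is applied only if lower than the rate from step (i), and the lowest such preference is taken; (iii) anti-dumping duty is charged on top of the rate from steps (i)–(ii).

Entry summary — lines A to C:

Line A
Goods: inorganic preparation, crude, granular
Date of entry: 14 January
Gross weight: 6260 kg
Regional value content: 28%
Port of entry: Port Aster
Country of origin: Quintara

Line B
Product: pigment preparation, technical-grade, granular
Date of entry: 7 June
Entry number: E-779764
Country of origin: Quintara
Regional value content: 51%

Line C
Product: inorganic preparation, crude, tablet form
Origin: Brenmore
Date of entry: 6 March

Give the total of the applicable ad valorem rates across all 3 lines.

Line A: inorganic → 7-2; granular → 7-2-1; crude → 7-2-1-2. Scheduled 31%. Quintara agreement on 7-1: 7-2-1-2 not covered. → 31%.
Line B: pigment → 7-1; granular → 7-1-2; technical-grade → 7-1-2-1. Scheduled 8%. Quintara agreement on 7-1: RVC ≥ 40% → 3% available; preferential 3%. → 3%.
Line C: inorganic → 7-2; tablet form → 7-2-2; crude → 7-2-2-2. Scheduled 35%. anti-dumping (Brenmore, 7-2): +29%; total 35% + 29% = 64%. → 64%.
Sum: 31% + 3% + 64% = 98%.

98%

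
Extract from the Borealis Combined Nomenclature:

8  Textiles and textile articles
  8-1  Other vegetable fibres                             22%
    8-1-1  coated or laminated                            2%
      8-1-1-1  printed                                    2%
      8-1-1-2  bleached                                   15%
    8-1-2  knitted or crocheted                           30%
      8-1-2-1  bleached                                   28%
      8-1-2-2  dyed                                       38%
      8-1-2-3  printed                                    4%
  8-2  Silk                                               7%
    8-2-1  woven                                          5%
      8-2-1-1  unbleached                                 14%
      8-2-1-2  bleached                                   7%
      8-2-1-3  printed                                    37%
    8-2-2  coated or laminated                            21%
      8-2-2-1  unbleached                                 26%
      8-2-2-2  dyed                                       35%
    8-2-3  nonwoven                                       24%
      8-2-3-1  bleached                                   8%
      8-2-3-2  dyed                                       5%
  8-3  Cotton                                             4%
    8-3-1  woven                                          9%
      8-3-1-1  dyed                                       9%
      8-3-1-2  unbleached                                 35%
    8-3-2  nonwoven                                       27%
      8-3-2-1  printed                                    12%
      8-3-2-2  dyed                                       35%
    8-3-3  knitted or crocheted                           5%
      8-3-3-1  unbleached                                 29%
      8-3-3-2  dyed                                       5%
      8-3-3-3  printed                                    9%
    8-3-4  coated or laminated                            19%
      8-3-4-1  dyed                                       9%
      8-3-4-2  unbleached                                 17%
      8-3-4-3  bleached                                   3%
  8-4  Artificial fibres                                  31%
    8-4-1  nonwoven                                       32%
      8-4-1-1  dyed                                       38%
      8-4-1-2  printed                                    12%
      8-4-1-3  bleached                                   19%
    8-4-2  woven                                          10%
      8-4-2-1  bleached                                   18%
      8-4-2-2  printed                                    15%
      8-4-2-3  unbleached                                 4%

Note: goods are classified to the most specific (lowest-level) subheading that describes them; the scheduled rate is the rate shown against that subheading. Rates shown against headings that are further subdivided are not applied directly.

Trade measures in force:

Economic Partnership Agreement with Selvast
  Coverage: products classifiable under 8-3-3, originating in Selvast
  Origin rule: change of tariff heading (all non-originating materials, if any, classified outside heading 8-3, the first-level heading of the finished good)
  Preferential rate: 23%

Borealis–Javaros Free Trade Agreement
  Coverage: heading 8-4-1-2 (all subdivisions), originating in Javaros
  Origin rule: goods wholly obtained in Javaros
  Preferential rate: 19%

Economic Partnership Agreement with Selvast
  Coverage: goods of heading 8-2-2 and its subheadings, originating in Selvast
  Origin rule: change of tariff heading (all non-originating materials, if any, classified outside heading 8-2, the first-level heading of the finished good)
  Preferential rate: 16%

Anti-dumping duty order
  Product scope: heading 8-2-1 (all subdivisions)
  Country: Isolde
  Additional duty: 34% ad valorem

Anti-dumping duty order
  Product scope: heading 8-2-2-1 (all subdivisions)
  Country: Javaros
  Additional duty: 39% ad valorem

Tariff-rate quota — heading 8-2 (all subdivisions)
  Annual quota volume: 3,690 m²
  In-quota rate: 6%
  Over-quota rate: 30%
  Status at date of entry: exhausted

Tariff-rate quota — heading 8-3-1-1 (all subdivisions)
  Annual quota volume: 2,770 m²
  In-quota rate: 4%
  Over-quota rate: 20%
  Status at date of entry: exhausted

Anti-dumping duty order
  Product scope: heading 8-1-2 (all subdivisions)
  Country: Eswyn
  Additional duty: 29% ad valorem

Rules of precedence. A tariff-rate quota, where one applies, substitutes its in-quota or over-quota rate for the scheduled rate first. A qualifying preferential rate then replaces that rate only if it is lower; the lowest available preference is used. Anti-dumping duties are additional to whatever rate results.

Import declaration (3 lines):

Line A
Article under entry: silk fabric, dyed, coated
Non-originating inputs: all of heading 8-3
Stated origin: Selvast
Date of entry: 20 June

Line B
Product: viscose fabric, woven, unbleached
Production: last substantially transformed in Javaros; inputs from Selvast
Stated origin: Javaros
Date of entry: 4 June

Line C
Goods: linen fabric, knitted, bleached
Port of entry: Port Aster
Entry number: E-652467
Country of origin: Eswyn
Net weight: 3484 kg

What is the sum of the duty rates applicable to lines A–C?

Line A: silk → 8-2; coated → 8-2-2; dyed → 8-2-2-2. Scheduled 35%. quota on 8-2 exhausted → over-quota 30%; Selvast agreement on 8-3-3: 8-2-2-2 not covered; Selvast agreement on 8-2-2: CTH met → 16% available; preferential 16%. → 16%.
Line B: viscose → 8-4; woven → 8-4-2; unbleached → 8-4-2-3. Scheduled 4%. Javaros agreement on 8-4-1-2: 8-4-2-3 not covered. → 4%.
Line C: linen → 8-1; knitted → 8-1-2; bleached → 8-1-2-1. Scheduled 28%. anti-dumping (Eswyn, 8-1-2): +29%; total 28% + 29% = 57%. → 57%.
Sum: 16% + 4% + 57% = 77%.

77%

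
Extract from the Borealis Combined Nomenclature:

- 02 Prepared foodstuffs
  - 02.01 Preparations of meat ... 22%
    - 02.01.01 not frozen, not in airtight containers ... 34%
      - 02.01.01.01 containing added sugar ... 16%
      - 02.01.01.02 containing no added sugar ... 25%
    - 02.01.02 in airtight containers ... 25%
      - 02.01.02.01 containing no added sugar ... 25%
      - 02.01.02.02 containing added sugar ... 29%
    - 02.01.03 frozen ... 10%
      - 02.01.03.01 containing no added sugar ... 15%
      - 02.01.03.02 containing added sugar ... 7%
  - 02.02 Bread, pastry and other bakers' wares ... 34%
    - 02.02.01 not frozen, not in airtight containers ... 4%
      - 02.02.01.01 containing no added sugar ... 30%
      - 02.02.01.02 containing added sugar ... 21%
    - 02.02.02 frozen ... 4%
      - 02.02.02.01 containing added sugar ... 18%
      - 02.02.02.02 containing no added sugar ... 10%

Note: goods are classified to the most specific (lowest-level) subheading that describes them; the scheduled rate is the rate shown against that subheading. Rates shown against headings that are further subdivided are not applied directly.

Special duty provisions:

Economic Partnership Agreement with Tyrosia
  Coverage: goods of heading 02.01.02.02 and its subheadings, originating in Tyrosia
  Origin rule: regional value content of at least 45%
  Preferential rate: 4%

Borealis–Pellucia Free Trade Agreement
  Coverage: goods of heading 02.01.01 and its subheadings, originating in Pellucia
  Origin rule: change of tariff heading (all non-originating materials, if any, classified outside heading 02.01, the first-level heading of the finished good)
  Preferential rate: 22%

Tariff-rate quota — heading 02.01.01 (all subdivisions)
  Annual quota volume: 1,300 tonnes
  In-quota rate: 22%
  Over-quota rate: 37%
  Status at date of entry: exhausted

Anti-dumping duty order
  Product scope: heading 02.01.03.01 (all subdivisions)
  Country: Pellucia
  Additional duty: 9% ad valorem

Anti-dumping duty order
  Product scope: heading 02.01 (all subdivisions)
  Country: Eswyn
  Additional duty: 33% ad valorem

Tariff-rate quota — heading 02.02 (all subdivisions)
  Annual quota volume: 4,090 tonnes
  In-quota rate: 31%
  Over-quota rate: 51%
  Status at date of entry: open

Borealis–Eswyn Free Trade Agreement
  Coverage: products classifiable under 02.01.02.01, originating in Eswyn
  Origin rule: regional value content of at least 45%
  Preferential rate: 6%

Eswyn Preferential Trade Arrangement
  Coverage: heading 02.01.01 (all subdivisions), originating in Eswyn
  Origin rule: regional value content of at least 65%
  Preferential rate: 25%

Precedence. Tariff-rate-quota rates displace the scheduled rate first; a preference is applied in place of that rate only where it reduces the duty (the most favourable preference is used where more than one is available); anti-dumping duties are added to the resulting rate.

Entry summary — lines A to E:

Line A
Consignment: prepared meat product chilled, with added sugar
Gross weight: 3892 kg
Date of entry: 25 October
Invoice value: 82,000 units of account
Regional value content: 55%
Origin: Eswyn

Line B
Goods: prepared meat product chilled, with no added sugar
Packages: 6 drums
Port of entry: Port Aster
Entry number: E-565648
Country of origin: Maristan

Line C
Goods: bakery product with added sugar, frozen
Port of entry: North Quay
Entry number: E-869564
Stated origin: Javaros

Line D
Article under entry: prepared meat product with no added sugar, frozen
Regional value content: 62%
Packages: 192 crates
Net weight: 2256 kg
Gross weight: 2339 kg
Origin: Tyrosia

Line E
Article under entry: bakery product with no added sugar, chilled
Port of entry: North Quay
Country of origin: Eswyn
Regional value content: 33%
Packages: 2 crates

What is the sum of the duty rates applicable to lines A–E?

Line A: prepared meat product → 02.01; chilled → 02.01.01; with added sugar → 02.01.01.01. Scheduled 16%. quota on 02.01.01 exhausted → over-quota 37%; Eswyn agreement on 02.01.02.01: 02.01.01.01 not covered; Eswyn agreement on 02.01.01: RVC < 65%; anti-dumping (Eswyn, 02.01): +33%; total 37% + 33% = 70%. → 70%.
Line B: prepared meat product → 02.01; chilled → 02.01.01; with no added sugar → 02.01.01.02. Scheduled 25%. quota on 02.01.01 exhausted → over-quota 37%. → 37%.
Line C: bakery product → 02.02; frozen → 02.02.02; with added sugar → 02.02.02.01. Scheduled 18%. quota on 02.02 open → in-quota 31%. → 31%.
Line D: prepared meat product → 02.01; frozen → 02.01.03; with no added sugar → 02.01.03.01. Scheduled 15%. Tyrosia agreement on 02.01.02.02: 02.01.03.01 not covered. → 15%.
Line E: bakery product → 02.02; chilled → 02.02.01; with no added sugar → 02.02.01.01. Scheduled 30%. quota on 02.02 open → in-quota 31%; Eswyn agreement on 02.01.02.01: 02.02.01.01 not covered; Eswyn agreement on 02.01.01: 02.02.01.01 not covered. → 31%.
Sum: 70% + 37% + 31% + 15% + 31% = 184%.

184%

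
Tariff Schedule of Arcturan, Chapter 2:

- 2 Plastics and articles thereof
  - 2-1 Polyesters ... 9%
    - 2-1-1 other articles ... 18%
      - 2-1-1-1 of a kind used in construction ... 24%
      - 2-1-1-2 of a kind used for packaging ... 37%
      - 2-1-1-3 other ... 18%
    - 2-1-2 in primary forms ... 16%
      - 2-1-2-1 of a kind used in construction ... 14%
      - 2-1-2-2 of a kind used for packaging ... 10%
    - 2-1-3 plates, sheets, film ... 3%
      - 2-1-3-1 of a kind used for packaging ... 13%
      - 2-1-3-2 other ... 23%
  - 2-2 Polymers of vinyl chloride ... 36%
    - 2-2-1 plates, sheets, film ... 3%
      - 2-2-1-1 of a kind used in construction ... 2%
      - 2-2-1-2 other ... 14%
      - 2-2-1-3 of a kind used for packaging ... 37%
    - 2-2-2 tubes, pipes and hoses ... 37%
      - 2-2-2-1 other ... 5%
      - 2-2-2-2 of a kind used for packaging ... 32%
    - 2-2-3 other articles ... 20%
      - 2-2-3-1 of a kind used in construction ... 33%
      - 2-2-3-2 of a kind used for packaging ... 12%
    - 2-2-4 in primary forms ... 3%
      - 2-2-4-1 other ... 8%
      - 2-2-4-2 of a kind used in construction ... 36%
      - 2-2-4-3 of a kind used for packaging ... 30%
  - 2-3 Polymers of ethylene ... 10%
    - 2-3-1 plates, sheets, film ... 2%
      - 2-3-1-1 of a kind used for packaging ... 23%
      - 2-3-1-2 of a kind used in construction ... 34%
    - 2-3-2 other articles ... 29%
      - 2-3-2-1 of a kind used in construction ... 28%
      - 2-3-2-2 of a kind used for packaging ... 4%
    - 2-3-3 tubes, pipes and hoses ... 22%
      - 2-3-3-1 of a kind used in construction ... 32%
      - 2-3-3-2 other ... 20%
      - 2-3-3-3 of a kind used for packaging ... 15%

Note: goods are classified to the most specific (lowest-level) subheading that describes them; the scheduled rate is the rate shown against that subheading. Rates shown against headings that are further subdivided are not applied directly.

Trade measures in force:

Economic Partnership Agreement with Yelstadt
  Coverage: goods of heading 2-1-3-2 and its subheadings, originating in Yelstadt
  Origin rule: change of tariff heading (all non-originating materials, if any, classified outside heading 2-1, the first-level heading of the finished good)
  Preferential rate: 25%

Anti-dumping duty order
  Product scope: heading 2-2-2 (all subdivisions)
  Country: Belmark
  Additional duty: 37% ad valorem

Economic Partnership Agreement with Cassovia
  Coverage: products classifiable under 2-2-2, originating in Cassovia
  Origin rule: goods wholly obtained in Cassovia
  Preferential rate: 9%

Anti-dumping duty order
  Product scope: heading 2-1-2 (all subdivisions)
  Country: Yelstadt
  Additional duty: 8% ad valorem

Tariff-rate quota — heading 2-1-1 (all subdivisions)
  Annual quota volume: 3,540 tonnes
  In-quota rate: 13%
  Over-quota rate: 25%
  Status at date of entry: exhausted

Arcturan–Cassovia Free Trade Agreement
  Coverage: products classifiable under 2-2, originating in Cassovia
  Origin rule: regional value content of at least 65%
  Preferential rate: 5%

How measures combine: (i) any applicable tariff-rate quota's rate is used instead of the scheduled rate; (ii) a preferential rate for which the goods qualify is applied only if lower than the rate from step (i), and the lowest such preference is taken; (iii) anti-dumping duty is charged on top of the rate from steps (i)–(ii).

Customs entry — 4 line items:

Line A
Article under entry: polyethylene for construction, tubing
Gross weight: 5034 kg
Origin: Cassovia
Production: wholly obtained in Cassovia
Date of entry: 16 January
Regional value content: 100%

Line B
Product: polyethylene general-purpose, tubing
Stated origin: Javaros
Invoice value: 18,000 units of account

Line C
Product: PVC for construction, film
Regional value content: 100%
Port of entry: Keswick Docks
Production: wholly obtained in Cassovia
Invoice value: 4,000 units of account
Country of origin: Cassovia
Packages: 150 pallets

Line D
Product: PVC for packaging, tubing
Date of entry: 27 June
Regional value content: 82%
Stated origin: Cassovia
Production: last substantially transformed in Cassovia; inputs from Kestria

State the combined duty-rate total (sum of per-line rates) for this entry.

Line A: polyethylene → 2-3; tubing → 2-3-3; for construction → 2-3-3-1. Scheduled 32%. Cassovia agreement on 2-2-2: 2-3-3-1 not covered; Cassovia agreement on 2-2: 2-3-3-1 not covered. → 32%.
Line B: polyethylene → 2-3; tubing → 2-3-3; general-purpose → 2-3-3-2. Scheduled 20%. No special measure applies. → 20%.
Line C: PVC → 2-2; film → 2-2-1; for construction → 2-2-1-1. Scheduled 2%. Cassovia agreement on 2-2-2: 2-2-1-1 not covered; Cassovia agreement on 2-2: RVC ≥ 65% → 5% available; preference 5% not lower than 2% → no reduction. → 2%.
Line D: PVC → 2-2; tubing → 2-2-2; for packaging → 2-2-2-2. Scheduled 32%. Cassovia agreement on 2-2-2: not wholly obtained; Cassovia agreement on 2-2: RVC ≥ 65% → 5% available; preferential 5%. → 5%.
Sum: 32% + 20% + 2% + 5% = 59%.

59%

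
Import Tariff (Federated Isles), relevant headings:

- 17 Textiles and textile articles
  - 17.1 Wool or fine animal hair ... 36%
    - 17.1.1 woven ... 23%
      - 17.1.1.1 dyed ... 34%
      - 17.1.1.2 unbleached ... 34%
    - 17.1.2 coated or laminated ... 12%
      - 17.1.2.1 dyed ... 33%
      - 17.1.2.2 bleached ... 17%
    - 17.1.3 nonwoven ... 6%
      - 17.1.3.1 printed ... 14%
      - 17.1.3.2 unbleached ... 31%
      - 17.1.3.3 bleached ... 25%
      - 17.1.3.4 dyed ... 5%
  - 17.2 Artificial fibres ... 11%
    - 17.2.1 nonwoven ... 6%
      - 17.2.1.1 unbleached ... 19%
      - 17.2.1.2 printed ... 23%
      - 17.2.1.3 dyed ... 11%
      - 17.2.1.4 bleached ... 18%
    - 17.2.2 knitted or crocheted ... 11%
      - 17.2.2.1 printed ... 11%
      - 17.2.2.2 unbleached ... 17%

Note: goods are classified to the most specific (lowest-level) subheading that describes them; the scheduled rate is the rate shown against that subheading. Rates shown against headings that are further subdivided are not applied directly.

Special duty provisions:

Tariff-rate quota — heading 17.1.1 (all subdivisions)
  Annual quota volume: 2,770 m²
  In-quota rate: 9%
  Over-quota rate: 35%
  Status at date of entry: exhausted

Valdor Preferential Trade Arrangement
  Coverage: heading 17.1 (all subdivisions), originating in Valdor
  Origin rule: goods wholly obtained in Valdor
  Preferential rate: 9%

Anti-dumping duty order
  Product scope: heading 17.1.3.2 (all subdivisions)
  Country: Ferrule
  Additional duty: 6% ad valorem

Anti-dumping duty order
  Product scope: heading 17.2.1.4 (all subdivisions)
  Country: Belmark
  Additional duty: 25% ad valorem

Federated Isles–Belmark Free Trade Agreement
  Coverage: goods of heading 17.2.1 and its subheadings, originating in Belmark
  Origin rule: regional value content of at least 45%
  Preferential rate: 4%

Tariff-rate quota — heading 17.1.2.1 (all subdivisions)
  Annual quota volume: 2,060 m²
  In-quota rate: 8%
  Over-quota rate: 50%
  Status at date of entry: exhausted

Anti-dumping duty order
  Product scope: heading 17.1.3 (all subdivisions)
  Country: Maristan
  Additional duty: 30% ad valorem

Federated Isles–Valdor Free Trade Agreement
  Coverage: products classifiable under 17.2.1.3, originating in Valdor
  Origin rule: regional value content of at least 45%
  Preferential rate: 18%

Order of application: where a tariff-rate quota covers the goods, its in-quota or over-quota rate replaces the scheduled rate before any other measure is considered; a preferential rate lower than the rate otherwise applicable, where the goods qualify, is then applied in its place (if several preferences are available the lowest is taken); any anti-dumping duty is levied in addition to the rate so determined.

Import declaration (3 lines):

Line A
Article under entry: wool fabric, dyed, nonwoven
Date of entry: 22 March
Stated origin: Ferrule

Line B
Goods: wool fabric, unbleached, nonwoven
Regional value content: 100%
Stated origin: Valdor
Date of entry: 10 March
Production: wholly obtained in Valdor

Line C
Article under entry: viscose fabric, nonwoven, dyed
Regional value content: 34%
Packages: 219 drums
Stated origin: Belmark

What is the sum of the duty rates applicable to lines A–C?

25%

Line A: wool → 17.1; nonwoven → 17.1.3; dyed → 17.1.3.4. Scheduled 5%. No special measure applies. → 5%.
Line B: wool → 17.1; nonwoven → 17.1.3; unbleached → 17.1.3.2. Scheduled 31%. Valdor agreement on 17.1: wholly obtained → 9% available; Valdor agreement on 17.2.1.3: 17.1.3.2 not covered; preferential 9%. → 9%.
Line C: viscose → 17.2; nonwoven → 17.2.1; dyed → 17.2.1.3. Scheduled 11%. Belmark agreement on 17.2.1: RVC < 45%. → 11%.
Sum: 5% + 9% + 11% = 25%.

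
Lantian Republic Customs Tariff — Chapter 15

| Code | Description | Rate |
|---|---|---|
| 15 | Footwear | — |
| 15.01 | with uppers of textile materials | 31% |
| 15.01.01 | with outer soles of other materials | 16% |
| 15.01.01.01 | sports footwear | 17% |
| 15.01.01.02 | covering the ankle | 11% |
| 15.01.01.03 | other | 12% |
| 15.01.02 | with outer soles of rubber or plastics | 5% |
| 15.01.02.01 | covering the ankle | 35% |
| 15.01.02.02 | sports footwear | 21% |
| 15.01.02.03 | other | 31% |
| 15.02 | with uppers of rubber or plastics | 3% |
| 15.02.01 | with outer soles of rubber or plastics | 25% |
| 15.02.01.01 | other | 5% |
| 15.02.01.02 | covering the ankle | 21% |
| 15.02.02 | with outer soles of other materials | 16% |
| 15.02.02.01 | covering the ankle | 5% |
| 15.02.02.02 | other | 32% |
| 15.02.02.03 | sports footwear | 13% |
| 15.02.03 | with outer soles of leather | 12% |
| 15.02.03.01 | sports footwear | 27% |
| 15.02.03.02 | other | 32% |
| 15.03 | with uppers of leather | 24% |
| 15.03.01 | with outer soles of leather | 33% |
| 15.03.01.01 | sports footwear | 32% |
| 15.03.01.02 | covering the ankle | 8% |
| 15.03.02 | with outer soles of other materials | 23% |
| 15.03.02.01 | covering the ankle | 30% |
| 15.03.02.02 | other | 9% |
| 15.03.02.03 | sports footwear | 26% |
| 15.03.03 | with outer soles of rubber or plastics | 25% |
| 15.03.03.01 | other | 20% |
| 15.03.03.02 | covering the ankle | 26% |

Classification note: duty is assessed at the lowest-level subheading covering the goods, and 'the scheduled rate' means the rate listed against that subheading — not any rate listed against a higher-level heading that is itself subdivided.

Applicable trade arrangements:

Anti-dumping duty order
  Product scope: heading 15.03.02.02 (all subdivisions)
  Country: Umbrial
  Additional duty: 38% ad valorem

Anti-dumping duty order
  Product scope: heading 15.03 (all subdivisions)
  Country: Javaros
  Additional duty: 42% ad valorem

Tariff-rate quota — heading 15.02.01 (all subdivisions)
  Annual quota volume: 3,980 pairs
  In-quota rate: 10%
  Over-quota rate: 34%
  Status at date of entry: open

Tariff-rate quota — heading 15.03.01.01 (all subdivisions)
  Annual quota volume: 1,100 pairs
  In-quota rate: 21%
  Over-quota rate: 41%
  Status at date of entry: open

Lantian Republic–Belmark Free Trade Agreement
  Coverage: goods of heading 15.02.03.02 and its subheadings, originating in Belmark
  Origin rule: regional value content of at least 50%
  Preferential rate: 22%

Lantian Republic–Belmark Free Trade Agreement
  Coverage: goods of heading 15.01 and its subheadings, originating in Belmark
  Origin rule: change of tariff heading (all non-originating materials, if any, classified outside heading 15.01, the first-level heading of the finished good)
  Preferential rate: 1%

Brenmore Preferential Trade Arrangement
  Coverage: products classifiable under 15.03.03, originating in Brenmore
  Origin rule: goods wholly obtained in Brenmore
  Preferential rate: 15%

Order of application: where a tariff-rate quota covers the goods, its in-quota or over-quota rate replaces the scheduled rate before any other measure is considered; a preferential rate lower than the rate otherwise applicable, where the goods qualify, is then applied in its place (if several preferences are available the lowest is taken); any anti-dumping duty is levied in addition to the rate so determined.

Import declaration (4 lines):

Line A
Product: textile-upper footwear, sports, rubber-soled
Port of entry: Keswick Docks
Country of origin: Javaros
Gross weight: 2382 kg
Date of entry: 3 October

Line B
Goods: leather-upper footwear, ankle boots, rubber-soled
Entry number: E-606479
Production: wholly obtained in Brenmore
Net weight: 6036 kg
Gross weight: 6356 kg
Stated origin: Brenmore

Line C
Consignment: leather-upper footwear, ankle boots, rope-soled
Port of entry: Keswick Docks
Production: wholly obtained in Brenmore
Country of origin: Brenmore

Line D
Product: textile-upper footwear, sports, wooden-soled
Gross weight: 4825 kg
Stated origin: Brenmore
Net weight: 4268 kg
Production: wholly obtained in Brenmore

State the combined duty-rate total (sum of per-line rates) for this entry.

Line A: textile-upper → 15.01; rubber-soled → 15.01.02; sports → 15.01.02.02. Scheduled 21%. No special measure applies. → 21%.
Line B: leather-upper → 15.03; rubber-soled → 15.03.03; ankle boots → 15.03.03.02. Scheduled 26%. Brenmore agreement on 15.03.03: wholly obtained → 15% available; preferential 15%. → 15%.
Line C: leather-upper → 15.03; rope-soled → 15.03.02; ankle boots → 15.03.02.01. Scheduled 30%. Brenmore agreement on 15.03.03: 15.03.02.01 not covered. → 30%.
Line D: textile-upper → 15.01; wooden-soled → 15.01.01; sports → 15.01.01.01. Scheduled 17%. Brenmore agreement on 15.03.03: 15.01.01.01 not covered. → 17%.
Sum: 21% + 15% + 30% + 17% = 83%.

83%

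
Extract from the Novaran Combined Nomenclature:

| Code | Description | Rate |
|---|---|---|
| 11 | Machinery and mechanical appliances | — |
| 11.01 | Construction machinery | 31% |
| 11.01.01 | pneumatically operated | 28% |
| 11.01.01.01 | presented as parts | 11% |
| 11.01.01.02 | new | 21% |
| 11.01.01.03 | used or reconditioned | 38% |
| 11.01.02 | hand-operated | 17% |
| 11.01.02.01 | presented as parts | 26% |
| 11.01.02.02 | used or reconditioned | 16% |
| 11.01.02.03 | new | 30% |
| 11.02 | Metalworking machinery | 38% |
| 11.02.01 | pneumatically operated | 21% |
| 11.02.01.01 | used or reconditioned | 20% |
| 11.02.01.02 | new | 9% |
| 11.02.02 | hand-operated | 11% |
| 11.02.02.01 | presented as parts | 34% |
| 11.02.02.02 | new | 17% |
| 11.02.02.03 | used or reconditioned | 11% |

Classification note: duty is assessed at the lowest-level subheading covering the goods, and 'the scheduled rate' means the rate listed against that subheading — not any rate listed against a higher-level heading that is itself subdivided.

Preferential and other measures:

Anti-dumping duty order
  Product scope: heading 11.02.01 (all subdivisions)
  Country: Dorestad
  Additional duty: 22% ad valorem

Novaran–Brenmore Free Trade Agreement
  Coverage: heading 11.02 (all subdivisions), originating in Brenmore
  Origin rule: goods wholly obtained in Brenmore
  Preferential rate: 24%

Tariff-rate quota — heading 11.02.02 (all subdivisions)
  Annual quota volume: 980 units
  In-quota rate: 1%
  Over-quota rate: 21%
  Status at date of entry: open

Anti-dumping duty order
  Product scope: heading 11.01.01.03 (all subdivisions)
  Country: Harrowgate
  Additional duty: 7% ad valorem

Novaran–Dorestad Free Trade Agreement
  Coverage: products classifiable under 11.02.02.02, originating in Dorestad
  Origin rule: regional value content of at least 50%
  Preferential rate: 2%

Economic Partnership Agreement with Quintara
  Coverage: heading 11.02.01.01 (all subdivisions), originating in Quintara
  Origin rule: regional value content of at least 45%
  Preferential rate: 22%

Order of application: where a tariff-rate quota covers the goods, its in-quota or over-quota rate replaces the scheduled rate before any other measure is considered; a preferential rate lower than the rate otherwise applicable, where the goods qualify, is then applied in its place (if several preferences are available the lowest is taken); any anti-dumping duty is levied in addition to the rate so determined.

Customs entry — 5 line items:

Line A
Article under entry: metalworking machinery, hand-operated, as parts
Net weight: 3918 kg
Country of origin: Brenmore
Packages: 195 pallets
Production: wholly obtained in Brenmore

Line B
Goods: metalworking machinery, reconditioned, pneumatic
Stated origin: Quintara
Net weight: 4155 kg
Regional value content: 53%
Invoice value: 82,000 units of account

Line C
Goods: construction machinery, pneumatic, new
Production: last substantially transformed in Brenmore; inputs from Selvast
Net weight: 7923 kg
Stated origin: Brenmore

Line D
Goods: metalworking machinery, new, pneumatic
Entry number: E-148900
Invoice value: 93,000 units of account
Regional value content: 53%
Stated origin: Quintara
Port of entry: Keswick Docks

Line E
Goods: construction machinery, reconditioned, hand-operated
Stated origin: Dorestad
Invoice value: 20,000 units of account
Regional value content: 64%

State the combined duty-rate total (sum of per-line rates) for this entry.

67%

Line A: metalworking → 11.02; hand-operated → 11.02.02; as parts → 11.02.02.01. Scheduled 34%. quota on 11.02.02 open → in-quota 1%; Brenmore agreement on 11.02: wholly obtained → 24% available; preference 24% not lower than 1% → no reduction. → 1%.
Line B: metalworking → 11.02; pneumatic → 11.02.01; reconditioned → 11.02.01.01. Scheduled 20%. Quintara agreement on 11.02.01.01: RVC ≥ 45% → 22% available; preference 22% not lower than 20% → no reduction. → 20%.
Line C: construction → 11.01; pneumatic → 11.01.01; new → 11.01.01.02. Scheduled 21%. Brenmore agreement on 11.02: 11.01.01.02 not covered. → 21%.
Line D: metalworking → 11.02; pneumatic → 11.02.01; new → 11.02.01.02. Scheduled 9%. Quintara agreement on 11.02.01.01: 11.02.01.02 not covered. → 9%.
Line E: construction → 11.01; hand-operated → 11.01.02; reconditioned → 11.01.02.02. Scheduled 16%. Dorestad agreement on 11.02.02.02: 11.01.02.02 not covered. → 16%.
Sum: 1% + 20% + 21% + 9% + 16% = 67%.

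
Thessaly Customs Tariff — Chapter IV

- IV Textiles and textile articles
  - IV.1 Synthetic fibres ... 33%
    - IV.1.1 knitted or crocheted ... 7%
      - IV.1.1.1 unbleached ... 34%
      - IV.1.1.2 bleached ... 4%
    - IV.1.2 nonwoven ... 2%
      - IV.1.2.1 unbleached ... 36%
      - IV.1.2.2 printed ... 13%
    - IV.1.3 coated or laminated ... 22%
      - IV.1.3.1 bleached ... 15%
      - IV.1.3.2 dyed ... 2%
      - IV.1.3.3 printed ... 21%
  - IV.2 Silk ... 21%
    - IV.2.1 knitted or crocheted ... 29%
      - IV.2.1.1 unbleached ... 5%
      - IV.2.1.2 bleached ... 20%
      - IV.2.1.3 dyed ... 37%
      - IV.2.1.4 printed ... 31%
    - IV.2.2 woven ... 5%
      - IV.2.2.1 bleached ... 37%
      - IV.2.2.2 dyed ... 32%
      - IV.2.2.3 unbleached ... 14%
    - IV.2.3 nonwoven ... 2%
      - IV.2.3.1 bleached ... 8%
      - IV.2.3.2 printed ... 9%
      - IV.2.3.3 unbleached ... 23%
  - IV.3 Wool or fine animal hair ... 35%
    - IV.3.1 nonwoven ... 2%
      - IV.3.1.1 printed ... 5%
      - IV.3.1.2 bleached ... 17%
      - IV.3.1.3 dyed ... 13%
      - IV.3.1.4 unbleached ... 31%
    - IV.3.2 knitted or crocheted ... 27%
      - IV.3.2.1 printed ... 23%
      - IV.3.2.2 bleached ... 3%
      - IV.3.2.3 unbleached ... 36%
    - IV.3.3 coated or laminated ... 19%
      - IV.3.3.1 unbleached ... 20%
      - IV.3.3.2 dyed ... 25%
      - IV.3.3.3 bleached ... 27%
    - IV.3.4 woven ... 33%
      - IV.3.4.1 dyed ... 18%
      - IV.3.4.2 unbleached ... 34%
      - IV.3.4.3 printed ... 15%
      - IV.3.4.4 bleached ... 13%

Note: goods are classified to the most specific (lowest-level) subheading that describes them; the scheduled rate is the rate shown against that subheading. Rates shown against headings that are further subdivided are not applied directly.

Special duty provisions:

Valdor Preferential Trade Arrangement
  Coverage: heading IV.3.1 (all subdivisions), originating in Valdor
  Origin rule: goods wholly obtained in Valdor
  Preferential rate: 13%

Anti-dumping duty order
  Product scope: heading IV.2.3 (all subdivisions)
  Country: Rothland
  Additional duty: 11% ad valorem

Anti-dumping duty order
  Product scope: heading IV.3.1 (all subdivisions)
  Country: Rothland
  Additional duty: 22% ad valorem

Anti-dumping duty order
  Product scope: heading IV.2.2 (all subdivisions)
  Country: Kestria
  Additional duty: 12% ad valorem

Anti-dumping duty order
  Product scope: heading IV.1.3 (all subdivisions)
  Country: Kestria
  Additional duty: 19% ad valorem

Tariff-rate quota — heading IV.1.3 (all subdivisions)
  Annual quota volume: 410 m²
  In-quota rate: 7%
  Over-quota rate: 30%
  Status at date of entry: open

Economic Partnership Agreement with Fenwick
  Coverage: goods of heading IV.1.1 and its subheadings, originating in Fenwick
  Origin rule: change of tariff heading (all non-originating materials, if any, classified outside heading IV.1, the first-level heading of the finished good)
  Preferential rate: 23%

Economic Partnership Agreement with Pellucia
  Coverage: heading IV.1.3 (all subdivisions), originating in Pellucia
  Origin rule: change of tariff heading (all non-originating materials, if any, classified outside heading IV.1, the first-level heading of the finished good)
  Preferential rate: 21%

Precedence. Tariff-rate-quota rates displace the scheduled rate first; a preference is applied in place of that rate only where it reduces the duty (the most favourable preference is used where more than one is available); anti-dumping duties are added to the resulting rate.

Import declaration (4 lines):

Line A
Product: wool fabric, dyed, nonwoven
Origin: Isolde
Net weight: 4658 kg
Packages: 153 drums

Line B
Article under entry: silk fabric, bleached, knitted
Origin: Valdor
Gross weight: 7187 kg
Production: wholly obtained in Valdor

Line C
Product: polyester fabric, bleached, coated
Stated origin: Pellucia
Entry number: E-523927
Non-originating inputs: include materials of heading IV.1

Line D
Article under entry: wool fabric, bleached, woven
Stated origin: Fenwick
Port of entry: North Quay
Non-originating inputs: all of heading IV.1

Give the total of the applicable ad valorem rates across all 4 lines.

53%

Line A: wool → IV.3; nonwoven → IV.3.1; dyed → IV.3.1.3. Scheduled 13%. No special measure applies. → 13%.
Line B: silk → IV.2; knitted → IV.2.1; bleached → IV.2.1.2. Scheduled 20%. Valdor agreement on IV.3.1: IV.2.1.2 not covered. → 20%.
Line C: polyester → IV.1; coated → IV.1.3; bleached → IV.1.3.1. Scheduled 15%. quota on IV.1.3 open → in-quota 7%; Pellucia agreement on IV.1.3: CTH not met. → 7%.
Line D: wool → IV.3; woven → IV.3.4; bleached → IV.3.4.4. Scheduled 13%. Fenwick agreement on IV.1.1: IV.3.4.4 not covered. → 13%.
Sum: 13% + 20% + 7% + 13% = 53%.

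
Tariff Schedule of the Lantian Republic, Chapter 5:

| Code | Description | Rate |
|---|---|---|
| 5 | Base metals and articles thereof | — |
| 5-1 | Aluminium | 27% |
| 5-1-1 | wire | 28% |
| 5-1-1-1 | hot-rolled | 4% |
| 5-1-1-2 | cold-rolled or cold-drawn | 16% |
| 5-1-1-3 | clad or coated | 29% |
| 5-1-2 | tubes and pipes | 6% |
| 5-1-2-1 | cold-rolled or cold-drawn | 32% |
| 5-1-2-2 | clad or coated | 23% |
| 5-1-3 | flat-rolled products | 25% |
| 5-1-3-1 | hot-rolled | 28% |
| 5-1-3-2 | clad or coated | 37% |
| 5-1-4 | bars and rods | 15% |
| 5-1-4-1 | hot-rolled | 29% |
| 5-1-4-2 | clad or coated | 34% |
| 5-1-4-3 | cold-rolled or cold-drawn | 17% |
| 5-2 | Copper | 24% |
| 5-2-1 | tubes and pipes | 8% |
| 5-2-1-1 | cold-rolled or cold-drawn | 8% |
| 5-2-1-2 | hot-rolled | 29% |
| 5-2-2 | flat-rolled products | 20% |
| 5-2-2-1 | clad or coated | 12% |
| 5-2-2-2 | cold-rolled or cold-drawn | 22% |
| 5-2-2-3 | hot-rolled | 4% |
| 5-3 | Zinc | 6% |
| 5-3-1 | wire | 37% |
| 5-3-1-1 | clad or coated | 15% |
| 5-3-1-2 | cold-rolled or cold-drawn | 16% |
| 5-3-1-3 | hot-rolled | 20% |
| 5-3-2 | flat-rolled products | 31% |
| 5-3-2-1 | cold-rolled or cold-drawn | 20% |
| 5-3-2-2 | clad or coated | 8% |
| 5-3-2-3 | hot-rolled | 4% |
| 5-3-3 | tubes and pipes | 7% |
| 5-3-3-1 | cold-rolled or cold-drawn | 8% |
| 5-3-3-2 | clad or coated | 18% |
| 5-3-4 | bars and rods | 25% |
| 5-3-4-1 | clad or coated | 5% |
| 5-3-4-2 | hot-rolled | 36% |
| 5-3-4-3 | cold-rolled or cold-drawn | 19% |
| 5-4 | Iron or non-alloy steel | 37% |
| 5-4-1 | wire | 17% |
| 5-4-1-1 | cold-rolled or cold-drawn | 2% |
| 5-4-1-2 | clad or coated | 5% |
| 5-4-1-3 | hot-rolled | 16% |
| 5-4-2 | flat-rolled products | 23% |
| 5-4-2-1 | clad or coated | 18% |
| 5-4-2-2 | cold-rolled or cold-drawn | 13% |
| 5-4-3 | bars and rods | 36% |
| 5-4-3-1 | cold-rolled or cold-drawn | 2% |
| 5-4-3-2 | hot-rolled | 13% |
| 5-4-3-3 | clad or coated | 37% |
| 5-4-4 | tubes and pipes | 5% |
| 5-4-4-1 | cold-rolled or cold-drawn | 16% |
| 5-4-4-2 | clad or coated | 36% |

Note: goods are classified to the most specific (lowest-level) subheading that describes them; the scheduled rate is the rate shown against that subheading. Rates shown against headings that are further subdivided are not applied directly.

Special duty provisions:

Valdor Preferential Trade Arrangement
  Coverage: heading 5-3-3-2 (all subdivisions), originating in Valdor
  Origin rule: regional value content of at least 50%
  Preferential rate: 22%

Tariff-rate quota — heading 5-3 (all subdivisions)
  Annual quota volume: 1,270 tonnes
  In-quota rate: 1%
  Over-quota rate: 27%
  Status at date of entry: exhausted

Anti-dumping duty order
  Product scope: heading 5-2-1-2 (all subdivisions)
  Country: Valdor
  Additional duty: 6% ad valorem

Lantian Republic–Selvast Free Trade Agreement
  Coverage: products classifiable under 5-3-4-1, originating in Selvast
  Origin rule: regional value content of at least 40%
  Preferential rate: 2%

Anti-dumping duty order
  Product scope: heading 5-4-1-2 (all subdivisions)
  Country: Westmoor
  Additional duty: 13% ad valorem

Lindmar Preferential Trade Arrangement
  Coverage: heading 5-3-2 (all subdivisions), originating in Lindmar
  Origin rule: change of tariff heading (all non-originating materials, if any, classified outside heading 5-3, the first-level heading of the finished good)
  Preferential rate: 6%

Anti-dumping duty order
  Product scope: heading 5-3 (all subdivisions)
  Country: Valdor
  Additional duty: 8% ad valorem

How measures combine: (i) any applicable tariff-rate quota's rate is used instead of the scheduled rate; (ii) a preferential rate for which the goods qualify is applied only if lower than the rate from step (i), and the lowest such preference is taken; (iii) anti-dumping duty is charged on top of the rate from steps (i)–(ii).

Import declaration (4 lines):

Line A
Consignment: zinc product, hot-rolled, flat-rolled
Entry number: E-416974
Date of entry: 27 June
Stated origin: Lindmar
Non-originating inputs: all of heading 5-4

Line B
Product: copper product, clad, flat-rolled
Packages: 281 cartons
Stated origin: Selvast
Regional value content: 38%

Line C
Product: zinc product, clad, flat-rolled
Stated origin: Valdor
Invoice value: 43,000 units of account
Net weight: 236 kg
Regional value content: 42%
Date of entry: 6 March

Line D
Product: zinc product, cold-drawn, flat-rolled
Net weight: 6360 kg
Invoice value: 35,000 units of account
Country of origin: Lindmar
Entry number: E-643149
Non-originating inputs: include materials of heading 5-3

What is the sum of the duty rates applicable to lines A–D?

80%

Line A: zinc → 5-3; flat-rolled → 5-3-2; hot-rolled → 5-3-2-3. Scheduled 4%. quota on 5-3 exhausted → over-quota 27%; Lindmar agreement on 5-3-2: CTH met → 6% available; preferential 6%. → 6%.
Line B: copper → 5-2; flat-rolled → 5-2-2; clad → 5-2-2-1. Scheduled 12%. Selvast agreement on 5-3-4-1: 5-2-2-1 not covered. → 12%.
Line C: zinc → 5-3; flat-rolled → 5-3-2; clad → 5-3-2-2. Scheduled 8%. quota on 5-3 exhausted → over-quota 27%; Valdor agreement on 5-3-3-2: 5-3-2-2 not covered; anti-dumping (Valdor, 5-3): +8%; total 27% + 8% = 35%. → 35%.
Line D: zinc → 5-3; flat-rolled → 5-3-2; cold-drawn → 5-3-2-1. Scheduled 20%. quota on 5-3 exhausted → over-quota 27%; Lindmar agreement on 5-3-2: CTH not met. → 27%.
Sum: 6% + 12% + 35% + 27% = 80%.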